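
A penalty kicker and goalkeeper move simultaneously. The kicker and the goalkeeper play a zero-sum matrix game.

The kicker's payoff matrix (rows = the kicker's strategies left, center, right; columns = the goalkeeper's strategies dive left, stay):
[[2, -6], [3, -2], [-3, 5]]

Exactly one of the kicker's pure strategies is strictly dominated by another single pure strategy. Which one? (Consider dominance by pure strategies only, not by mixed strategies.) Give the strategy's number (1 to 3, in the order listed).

Compare left with center: 3 > 2, -2 > -6.
So center strictly dominates left for the kicker; left is strictly dominated.

1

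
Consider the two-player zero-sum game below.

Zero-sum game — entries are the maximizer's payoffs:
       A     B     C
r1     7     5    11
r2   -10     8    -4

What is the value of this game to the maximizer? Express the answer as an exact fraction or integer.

53/10

Column C is strictly dominated by A for the minimizer (it gives the maximizer more in every row).
The remaining 2×2 game on (r1, r2) × (A, B) has no saddle point. Let the maximizer play r1 with probability p; indifference gives 7p − 10(1−p) = 5p + 8(1−p), so p = 9/10.
Similarly the minimizer's optimal q on A is 3/20, and the value is 7·(3/20) + (5)·(17/20) = 53/10.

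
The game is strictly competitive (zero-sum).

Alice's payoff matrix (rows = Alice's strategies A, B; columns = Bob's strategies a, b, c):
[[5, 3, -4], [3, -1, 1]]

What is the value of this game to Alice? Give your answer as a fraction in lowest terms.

-1/9

Column a is strictly dominated by b for Bob (it gives Alice more in every row).
The remaining 2×2 game on (A, B) × (b, c) has no saddle point. Let Alice play A with probability p; indifference gives 3p − (1−p) = −4p + (1−p), so p = 2/9.
Similarly Bob's optimal q on b is 5/9, and the value is 3·(5/9) + (-4)·(4/9) = -1/9.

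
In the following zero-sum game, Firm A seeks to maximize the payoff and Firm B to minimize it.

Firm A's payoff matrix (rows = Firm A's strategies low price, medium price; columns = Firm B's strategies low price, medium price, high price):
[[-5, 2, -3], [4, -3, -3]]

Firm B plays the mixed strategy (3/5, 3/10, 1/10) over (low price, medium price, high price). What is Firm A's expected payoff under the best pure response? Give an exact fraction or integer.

low price: (-5)·(3/5) + (2)·(3/10) + (-3)·(1/10) = -27/10.
medium price: (4)·(3/5) + (-3)·(3/10) + (-3)·(1/10) = 6/5.
The best pure response is medium price with expected payoff 6/5.

6/5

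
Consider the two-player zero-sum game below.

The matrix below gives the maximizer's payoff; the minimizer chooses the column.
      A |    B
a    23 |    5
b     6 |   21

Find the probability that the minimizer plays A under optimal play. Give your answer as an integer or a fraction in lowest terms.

Row minima are 5 and 6, so the maximizer's maximin is 6; column maxima are 23 and 21, so the minimizer's minimax is 21. These differ, so the equilibrium is in mixed strategies.
Let the minimizer play A with probability q. The maximizer is indifferent when 23q + 5(1−q) = 6q + 21(1−q), giving q = 16/33.

16/33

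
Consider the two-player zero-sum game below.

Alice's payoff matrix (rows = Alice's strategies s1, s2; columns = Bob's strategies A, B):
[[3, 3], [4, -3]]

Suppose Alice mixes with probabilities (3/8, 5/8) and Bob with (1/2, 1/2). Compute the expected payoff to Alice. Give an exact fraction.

23/16

Against (1/2, 1/2), each row's expected payoff is s1: 3; s2: 1/2.
Taking the (3/8, 5/8)-weighted average: (3/8)·(3) + (5/8)·(1/2) = 23/16.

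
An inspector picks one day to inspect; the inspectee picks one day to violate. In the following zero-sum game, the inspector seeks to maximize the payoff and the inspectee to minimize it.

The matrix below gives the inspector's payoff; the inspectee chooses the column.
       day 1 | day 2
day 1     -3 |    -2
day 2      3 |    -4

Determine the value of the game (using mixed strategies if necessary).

-9/4

Row minima are -3 and -4, so the inspector's maximin is -3; column maxima are 3 and -2, so the inspectee's minimax is -2. These differ, so the equilibrium is in mixed strategies.
Let the inspector play day 1 with probability p. The inspectee is indifferent when −3p + 3(1−p) = −2p − 4(1−p), giving p = 7/8.
Let the inspectee play day 1 with probability q. The inspector is indifferent when −3q − 2(1−q) = 3q − 4(1−q), giving q = 1/4.
The value is -3·(1/4) + (-2)·(3/4) = -9/4.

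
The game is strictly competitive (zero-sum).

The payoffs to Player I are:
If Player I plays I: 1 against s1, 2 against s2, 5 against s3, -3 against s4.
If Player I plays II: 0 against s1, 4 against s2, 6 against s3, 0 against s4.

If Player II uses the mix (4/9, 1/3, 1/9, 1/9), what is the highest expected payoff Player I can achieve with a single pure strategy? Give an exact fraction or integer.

I: (1)·(4/9) + (2)·(1/3) + (5)·(1/9) + (-3)·(1/9) = 4/3.
II: (0)·(4/9) + (4)·(1/3) + (6)·(1/9) + (0)·(1/9) = 2.
The best pure response is II with expected payoff 2.

2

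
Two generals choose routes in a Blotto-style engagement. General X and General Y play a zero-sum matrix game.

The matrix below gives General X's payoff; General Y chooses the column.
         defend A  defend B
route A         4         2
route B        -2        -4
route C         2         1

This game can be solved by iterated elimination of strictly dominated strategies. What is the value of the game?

Column defend A is strictly dominated by defend B for General Y (2<4, -4<-2, 1<2); eliminate defend A.
Row route C is strictly dominated by row route A (2>1); eliminate route C.
Row route B is strictly dominated by row route A (2>-4); eliminate route B.
Only (route A, defend B) remains, with payoff 2.

2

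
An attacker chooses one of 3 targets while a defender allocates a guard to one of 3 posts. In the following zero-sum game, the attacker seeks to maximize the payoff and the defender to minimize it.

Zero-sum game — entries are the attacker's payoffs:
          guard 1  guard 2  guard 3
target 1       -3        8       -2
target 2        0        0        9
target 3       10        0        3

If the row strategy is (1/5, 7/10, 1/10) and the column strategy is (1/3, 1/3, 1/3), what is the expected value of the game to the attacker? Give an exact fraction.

41/15

Against (1/3, 1/3, 1/3), each row's expected payoff is target 1: 1; target 2: 3; target 3: 13/3.
Taking the (1/5, 7/10, 1/10)-weighted average: (1/5)·(1) + (7/10)·(3) + (1/10)·(13/3) = 41/15.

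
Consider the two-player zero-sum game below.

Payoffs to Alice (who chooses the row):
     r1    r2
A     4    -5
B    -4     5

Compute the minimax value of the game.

Row minima are -5 and -4, so Alice's maximin is -4; column maxima are 4 and 5, so Bob's minimax is 4. These differ, so the equilibrium is in mixed strategies.
Let Alice play A with probability p. Bob is indifferent when 4p − 4(1−p) = −5p + 5(1−p), giving p = 1/2.
Let Bob play r1 with probability q. Alice is indifferent when 4q − 5(1−q) = −4q + 5(1−q), giving q = 5/9.
The value is 4·(5/9) + (-5)·(4/9) = 0.

0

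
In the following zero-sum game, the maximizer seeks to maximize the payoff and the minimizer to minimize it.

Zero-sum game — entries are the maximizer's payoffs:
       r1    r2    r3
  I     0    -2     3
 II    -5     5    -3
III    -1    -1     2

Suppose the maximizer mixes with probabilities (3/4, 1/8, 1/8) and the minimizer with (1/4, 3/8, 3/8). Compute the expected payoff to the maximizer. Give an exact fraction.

Against (1/4, 3/8, 3/8), each row's expected payoff is I: 3/8; II: -1/2; III: 1/8.
Taking the (3/4, 1/8, 1/8)-weighted average: (3/4)·(3/8) + (1/8)·(-1/2) + (1/8)·(1/8) = 15/64.

15/64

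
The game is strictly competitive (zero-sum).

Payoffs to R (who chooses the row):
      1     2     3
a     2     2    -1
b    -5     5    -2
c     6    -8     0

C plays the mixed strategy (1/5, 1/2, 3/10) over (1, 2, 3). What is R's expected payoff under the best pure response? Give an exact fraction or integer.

11/10

a: (2)·(1/5) + (2)·(1/2) + (-1)·(3/10) = 11/10.
b: (-5)·(1/5) + (5)·(1/2) + (-2)·(3/10) = 9/10.
c: (6)·(1/5) + (-8)·(1/2) + (0)·(3/10) = -14/5.
The best pure response is a with expected payoff 11/10.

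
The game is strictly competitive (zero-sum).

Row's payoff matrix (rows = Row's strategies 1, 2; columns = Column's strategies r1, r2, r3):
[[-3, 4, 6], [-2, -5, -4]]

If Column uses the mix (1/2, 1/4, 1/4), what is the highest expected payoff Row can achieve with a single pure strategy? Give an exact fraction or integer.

1

1: (-3)·(1/2) + (4)·(1/4) + (6)·(1/4) = 1.
2: (-2)·(1/2) + (-5)·(1/4) + (-4)·(1/4) = -13/4.
The best pure response is 1 with expected payoff 1.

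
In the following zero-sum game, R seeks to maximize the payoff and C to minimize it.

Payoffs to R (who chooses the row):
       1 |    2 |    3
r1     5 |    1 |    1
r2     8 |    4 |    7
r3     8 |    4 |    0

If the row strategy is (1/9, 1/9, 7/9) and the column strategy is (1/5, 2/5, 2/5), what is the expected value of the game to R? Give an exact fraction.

Against (1/5, 2/5, 2/5), each row's expected payoff is r1: 9/5; r2: 6; r3: 16/5.
Taking the (1/9, 1/9, 7/9)-weighted average: (1/9)·(9/5) + (1/9)·(6) + (7/9)·(16/5) = 151/45.

151/45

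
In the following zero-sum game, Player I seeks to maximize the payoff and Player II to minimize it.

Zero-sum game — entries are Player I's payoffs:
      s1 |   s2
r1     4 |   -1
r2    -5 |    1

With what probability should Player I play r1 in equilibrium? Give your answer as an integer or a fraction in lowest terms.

Row minima are -1 and -5, so Player I's maximin is -1; column maxima are 4 and 1, so Player II's minimax is 1. These differ, so the equilibrium is in mixed strategies.
Let Player I play r1 with probability p. Player II is indifferent when 4p − 5(1−p) = −p + (1−p), giving p = 6/11.

6/11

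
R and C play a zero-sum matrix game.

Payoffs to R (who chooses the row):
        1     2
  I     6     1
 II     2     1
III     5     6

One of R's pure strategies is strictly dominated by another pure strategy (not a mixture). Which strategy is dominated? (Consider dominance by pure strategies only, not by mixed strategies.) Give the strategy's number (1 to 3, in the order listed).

Compare II with III: 5 > 2, 6 > 1.
So III strictly dominates II for R; II is strictly dominated.

2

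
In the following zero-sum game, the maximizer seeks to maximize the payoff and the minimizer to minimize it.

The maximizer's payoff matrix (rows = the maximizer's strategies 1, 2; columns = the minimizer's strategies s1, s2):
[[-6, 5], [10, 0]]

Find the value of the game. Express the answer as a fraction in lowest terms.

50/21

Row minima are -6 and 0, so the maximizer's maximin is 0; column maxima are 10 and 5, so the minimizer's minimax is 5. These differ, so the equilibrium is in mixed strategies.
Let the maximizer play 1 with probability p. The minimizer is indifferent when −6p + 10(1−p) = 5p, giving p = 10/21.
Let the minimizer play s1 with probability q. The maximizer is indifferent when −6q + 5(1−q) = 10q, giving q = 5/21.
The value is -6·(5/21) + (5)·(16/21) = 50/21.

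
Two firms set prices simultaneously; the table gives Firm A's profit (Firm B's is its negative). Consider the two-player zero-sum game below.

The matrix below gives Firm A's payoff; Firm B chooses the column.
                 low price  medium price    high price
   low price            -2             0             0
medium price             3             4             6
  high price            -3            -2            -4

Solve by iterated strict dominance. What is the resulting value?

3

Row low price is strictly dominated by row medium price (3>-2, 4>0, 6>0); eliminate low price.
Row high price is strictly dominated by row medium price (3>-3, 4>-2, 6>-4); eliminate high price.
Column medium price is strictly dominated by low price for Firm B (3<4); eliminate medium price.
Column high price is strictly dominated by low price for Firm B (3<6); eliminate high price.
Only (medium price, low price) remains, with payoff 3.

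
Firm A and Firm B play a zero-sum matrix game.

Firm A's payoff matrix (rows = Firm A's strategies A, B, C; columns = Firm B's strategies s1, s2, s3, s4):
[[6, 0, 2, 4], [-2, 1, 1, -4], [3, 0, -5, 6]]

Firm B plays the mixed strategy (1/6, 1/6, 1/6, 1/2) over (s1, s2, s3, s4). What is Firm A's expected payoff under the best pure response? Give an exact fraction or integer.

A: (6)·(1/6) + (0)·(1/6) + (2)·(1/6) + (4)·(1/2) = 10/3.
B: (-2)·(1/6) + (1)·(1/6) + (1)·(1/6) + (-4)·(1/2) = -2.
C: (3)·(1/6) + (0)·(1/6) + (-5)·(1/6) + (6)·(1/2) = 8/3.
The best pure response is A with expected payoff 10/3.

10/3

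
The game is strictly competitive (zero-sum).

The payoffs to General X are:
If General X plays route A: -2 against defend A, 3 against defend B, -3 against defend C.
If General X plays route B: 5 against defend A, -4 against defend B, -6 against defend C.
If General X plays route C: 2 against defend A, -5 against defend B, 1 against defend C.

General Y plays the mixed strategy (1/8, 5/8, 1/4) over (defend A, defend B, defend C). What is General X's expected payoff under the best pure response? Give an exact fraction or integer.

route A: (-2)·(1/8) + (3)·(5/8) + (-3)·(1/4) = 7/8.
route B: (5)·(1/8) + (-4)·(5/8) + (-6)·(1/4) = -27/8.
route C: (2)·(1/8) + (-5)·(5/8) + (1)·(1/4) = -21/8.
The best pure response is route A with expected payoff 7/8.

7/8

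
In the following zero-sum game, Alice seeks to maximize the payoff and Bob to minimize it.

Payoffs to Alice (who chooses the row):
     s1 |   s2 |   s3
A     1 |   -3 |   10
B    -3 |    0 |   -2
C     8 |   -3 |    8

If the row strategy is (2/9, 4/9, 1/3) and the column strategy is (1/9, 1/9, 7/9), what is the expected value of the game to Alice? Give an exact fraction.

251/81

Against (1/9, 1/9, 7/9), each row's expected payoff is A: 68/9; B: -17/9; C: 61/9.
Taking the (2/9, 4/9, 1/3)-weighted average: (2/9)·(68/9) + (4/9)·(-17/9) + (1/3)·(61/9) = 251/81.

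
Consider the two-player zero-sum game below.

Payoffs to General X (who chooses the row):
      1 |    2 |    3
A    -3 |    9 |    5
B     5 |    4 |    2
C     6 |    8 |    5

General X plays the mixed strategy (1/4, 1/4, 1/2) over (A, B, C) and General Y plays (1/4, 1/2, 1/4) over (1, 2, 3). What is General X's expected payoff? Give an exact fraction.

89/16

Against (1/4, 1/2, 1/4), each row's expected payoff is A: 5; B: 15/4; C: 27/4.
Taking the (1/4, 1/4, 1/2)-weighted average: (1/4)·(5) + (1/4)·(15/4) + (1/2)·(27/4) = 89/16.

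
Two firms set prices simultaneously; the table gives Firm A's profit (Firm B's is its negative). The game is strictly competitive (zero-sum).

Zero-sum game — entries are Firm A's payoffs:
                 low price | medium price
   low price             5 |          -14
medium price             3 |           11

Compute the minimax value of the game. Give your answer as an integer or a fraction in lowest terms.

97/27

Row minima are -14 and 3, so Firm A's maximin is 3; column maxima are 5 and 11, so Firm B's minimax is 5. These differ, so the equilibrium is in mixed strategies.
Let Firm A play low price with probability p. Firm B is indifferent when 5p + 3(1−p) = −14p + 11(1−p), giving p = 8/27.
Let Firm B play low price with probability q. Firm A is indifferent when 5q − 14(1−q) = 3q + 11(1−q), giving q = 25/27.
The value is 5·(25/27) + (-14)·(2/27) = 97/27.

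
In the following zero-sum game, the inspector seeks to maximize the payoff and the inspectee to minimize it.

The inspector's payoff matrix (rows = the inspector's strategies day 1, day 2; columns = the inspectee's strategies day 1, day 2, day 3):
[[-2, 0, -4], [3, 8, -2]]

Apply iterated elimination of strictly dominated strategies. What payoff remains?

Row day 1 is strictly dominated by row day 2 (3>-2, 8>0, -2>-4); eliminate day 1.
Column day 2 is strictly dominated by day 1 for the inspectee (3<8); eliminate day 2.
Column day 1 is strictly dominated by day 3 for the inspectee (-2<3); eliminate day 1.
Only (day 2, day 3) remains, with payoff -2.

-2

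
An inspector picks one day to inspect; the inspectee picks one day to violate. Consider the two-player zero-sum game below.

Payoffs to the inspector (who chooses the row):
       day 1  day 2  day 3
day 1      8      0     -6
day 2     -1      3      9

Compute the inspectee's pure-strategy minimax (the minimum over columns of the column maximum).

The worst case (largest entry) in each column is day 1: 8, day 2: 3, day 3: 9.
The best (smallest) of these is 3.

3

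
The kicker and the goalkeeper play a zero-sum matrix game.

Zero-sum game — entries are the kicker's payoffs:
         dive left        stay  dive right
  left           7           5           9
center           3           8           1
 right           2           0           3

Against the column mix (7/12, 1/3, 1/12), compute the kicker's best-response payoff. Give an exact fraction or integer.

13/2

left: (7)·(7/12) + (5)·(1/3) + (9)·(1/12) = 13/2.
center: (3)·(7/12) + (8)·(1/3) + (1)·(1/12) = 9/2.
right: (2)·(7/12) + (0)·(1/3) + (3)·(1/12) = 17/12.
The best pure response is left with expected payoff 13/2.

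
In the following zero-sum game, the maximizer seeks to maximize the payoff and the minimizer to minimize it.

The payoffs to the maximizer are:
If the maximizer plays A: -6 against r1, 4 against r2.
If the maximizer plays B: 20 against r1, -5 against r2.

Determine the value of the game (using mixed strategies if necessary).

Row minima are -6 and -5, so the maximizer's maximin is -5; column maxima are 20 and 4, so the minimizer's minimax is 4. These differ, so the equilibrium is in mixed strategies.
Let the maximizer play A with probability p. The minimizer is indifferent when −6p + 20(1−p) = 4p − 5(1−p), giving p = 5/7.
Let the minimizer play r1 with probability q. The maximizer is indifferent when −6q + 4(1−q) = 20q − 5(1−q), giving q = 9/35.
The value is -6·(9/35) + (4)·(26/35) = 10/7.

10/7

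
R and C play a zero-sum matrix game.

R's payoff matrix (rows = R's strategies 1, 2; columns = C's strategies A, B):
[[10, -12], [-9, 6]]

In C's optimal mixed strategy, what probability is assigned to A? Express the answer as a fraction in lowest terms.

Row minima are -12 and -9, so R's maximin is -9; column maxima are 10 and 6, so C's minimax is 6. These differ, so the equilibrium is in mixed strategies.
Let C play A with probability q. R is indifferent when 10q − 12(1−q) = −9q + 6(1−q), giving q = 18/37.

18/37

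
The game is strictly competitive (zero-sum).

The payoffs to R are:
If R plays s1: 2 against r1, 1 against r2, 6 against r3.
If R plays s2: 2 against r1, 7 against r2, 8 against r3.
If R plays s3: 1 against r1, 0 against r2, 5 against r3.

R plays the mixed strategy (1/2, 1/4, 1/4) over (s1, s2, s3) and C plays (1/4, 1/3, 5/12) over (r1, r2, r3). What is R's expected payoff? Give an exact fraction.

Against (1/4, 1/3, 5/12), each row's expected payoff is s1: 10/3; s2: 37/6; s3: 7/3.
Taking the (1/2, 1/4, 1/4)-weighted average: (1/2)·(10/3) + (1/4)·(37/6) + (1/4)·(7/3) = 91/24.

91/24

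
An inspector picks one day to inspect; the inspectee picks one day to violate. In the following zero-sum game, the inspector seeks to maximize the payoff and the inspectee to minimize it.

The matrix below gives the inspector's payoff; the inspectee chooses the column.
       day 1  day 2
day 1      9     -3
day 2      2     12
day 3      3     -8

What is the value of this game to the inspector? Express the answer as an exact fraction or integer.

57/11

Row day 3 is strictly dominated by row day 1, so the inspector never plays it.
The remaining 2×2 game on (day 1, day 2) × (day 1, day 2) has no saddle point. Let the inspector play day 1 with probability p; indifference gives 9p + 2(1−p) = −3p + 12(1−p), so p = 5/11.
Similarly the inspectee's optimal q on day 1 is 15/22, and the value is 9·(15/22) + (-3)·(7/22) = 57/11.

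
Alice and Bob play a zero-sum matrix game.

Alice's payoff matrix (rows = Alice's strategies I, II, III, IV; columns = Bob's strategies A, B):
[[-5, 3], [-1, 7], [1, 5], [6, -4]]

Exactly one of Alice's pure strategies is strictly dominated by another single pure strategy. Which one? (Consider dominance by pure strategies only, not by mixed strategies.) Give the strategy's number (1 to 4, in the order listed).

Compare I with II: -1 > -5, 7 > 3.
So II strictly dominates I for Alice; I is strictly dominated.

1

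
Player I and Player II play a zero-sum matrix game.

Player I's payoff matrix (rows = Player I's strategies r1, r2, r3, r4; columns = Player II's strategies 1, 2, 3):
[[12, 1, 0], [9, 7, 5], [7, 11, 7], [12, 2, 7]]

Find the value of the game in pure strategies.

Row minima: 0, 5, 7, 2 → Player I's maximin is 7.
Column maxima: 12, 11, 7 → Player II's minimax is 7.
They coincide at (r3, 3), so the value is 7.

7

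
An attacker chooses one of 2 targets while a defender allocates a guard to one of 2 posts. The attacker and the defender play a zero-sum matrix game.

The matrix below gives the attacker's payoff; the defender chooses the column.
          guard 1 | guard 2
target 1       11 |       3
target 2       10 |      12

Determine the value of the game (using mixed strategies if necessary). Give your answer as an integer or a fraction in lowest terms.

51/5

Row minima are 3 and 10, so the attacker's maximin is 10; column maxima are 11 and 12, so the defender's minimax is 11. These differ, so the equilibrium is in mixed strategies.
Let the attacker play target 1 with probability p. The defender is indifferent when 11p + 10(1−p) = 3p + 12(1−p), giving p = 1/5.
Let the defender play guard 1 with probability q. The attacker is indifferent when 11q + 3(1−q) = 10q + 12(1−q), giving q = 9/10.
The value is 11·(9/10) + (3)·(1/10) = 51/5.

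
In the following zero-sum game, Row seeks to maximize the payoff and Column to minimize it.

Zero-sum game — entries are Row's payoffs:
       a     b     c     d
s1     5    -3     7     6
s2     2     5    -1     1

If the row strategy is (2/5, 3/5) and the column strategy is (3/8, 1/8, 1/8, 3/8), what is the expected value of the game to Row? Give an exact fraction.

113/40

Against (3/8, 1/8, 1/8, 3/8), each row's expected payoff is s1: 37/8; s2: 13/8.
Taking the (2/5, 3/5)-weighted average: (2/5)·(37/8) + (3/5)·(13/8) = 113/40.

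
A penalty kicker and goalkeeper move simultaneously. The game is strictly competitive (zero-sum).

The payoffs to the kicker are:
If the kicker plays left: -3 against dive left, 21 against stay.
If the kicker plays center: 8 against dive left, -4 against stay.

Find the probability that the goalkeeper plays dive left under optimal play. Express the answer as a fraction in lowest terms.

25/36

Row minima are -3 and -4, so the kicker's maximin is -3; column maxima are 8 and 21, so the goalkeeper's minimax is 8. These differ, so the equilibrium is in mixed strategies.
Let the goalkeeper play dive left with probability q. The kicker is indifferent when −3q + 21(1−q) = 8q − 4(1−q), giving q = 25/36.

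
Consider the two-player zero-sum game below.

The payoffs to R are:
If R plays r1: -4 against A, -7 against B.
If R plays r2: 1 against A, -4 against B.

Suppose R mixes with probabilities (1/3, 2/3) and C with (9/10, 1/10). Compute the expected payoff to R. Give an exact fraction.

Against (9/10, 1/10), each row's expected payoff is r1: -43/10; r2: 1/2.
Taking the (1/3, 2/3)-weighted average: (1/3)·(-43/10) + (2/3)·(1/2) = -11/10.

-11/10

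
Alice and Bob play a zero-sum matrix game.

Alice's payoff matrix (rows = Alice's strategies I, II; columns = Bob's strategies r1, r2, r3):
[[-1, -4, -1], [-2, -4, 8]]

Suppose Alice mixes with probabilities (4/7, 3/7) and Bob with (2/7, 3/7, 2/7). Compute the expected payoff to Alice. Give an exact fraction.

-64/49

Against (2/7, 3/7, 2/7), each row's expected payoff is I: -16/7; II: 0.
Taking the (4/7, 3/7)-weighted average: (4/7)·(-16/7) + (3/7)·(0) = -64/49.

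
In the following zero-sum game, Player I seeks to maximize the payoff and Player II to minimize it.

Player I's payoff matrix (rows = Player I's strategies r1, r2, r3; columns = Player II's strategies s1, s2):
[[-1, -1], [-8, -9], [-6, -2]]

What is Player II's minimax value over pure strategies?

The worst case (largest entry) in each column is s1: -1, s2: -1.
The best (smallest) of these is -1.

-1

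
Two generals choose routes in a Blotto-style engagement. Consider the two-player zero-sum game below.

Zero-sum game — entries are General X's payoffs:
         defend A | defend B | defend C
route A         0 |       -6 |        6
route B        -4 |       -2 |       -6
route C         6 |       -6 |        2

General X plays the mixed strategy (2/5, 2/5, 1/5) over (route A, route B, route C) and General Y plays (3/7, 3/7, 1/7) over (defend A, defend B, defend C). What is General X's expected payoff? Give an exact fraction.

Against (3/7, 3/7, 1/7), each row's expected payoff is route A: -12/7; route B: -24/7; route C: 2/7.
Taking the (2/5, 2/5, 1/5)-weighted average: (2/5)·(-12/7) + (2/5)·(-24/7) + (1/5)·(2/7) = -2.

-2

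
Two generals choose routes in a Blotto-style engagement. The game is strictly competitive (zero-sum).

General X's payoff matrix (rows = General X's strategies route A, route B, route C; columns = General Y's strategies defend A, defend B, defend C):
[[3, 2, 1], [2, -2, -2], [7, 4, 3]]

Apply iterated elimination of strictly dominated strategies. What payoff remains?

3

Column defend A is strictly dominated by defend B for General Y (2<3, -2<2, 4<7); eliminate defend A.
Row route A is strictly dominated by row route C (4>2, 3>1); eliminate route A.
Row route B is strictly dominated by row route C (4>-2, 3>-2); eliminate route B.
Column defend B is strictly dominated by defend C for General Y (3<4); eliminate defend B.
Only (route C, defend C) remains, with payoff 3.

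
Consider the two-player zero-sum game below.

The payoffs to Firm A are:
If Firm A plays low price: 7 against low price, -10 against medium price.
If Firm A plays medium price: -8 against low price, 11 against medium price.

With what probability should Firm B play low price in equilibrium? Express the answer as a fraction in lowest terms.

7/12

Row minima are -10 and -8, so Firm A's maximin is -8; column maxima are 7 and 11, so Firm B's minimax is 7. These differ, so the equilibrium is in mixed strategies.
Let Firm B play low price with probability q. Firm A is indifferent when 7q − 10(1−q) = −8q + 11(1−q), giving q = 7/12.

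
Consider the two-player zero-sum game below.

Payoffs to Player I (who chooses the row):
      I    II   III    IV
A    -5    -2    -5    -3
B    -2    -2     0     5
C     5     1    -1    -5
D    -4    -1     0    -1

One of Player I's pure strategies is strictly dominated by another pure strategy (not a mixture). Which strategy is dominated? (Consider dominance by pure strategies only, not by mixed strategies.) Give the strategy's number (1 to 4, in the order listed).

1

Compare A with D: -4 > -5, -1 > -2, 0 > -5, -1 > -3.
So D strictly dominates A for Player I; A is strictly dominated.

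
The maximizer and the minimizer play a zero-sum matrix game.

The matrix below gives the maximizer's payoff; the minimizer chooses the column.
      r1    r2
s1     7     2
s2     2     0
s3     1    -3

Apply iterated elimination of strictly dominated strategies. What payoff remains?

2

Row s3 is strictly dominated by row s1 (7>1, 2>-3); eliminate s3.
Row s2 is strictly dominated by row s1 (7>2, 2>0); eliminate s2.
Column r1 is strictly dominated by r2 for the minimizer (2<7); eliminate r1.
Only (s1, r2) remains, with payoff 2.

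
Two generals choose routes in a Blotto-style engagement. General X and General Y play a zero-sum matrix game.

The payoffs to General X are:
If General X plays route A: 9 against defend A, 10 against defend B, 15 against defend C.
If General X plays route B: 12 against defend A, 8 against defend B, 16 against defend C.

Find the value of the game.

Column defend C is strictly dominated by defend A for General Y (it gives General X more in every row).
The remaining 2×2 game on (route A, route B) × (defend A, defend B) has no saddle point. Let General X play route A with probability p; indifference gives 9p + 12(1−p) = 10p + 8(1−p), so p = 4/5.
Similarly General Y's optimal q on defend A is 2/5, and the value is 9·(2/5) + (10)·(3/5) = 48/5.

48/5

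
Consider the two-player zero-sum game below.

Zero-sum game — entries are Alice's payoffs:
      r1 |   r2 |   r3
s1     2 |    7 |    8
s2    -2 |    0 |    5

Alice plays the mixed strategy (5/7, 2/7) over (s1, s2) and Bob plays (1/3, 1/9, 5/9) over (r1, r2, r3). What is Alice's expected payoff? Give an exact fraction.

101/21

Against (1/3, 1/9, 5/9), each row's expected payoff is s1: 53/9; s2: 19/9.
Taking the (5/7, 2/7)-weighted average: (5/7)·(53/9) + (2/7)·(19/9) = 101/21.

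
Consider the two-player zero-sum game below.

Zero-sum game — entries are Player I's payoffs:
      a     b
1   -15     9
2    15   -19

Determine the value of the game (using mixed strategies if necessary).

-75/29

Row minima are -15 and -19, so Player I's maximin is -15; column maxima are 15 and 9, so Player II's minimax is 9. These differ, so the equilibrium is in mixed strategies.
Let Player I play 1 with probability p. Player II is indifferent when −15p + 15(1−p) = 9p − 19(1−p), giving p = 17/29.
Let Player II play a with probability q. Player I is indifferent when −15q + 9(1−q) = 15q − 19(1−q), giving q = 14/29.
The value is -15·(14/29) + (9)·(15/29) = -75/29.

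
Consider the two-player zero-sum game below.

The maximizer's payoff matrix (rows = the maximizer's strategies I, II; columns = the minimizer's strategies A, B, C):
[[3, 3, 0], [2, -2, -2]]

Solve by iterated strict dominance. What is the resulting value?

0

Column A is strictly dominated by C for the minimizer (0<3, -2<2); eliminate A.
Row II is strictly dominated by row I (3>-2, 0>-2); eliminate II.
Column B is strictly dominated by C for the minimizer (0<3); eliminate B.
Only (I, C) remains, with payoff 0.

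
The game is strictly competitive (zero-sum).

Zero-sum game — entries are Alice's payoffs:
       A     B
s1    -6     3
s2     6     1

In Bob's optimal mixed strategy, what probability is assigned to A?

1/7

Row minima are -6 and 1, so Alice's maximin is 1; column maxima are 6 and 3, so Bob's minimax is 3. These differ, so the equilibrium is in mixed strategies.
Let Bob play A with probability q. Alice is indifferent when −6q + 3(1−q) = 6q + (1−q), giving q = 1/7.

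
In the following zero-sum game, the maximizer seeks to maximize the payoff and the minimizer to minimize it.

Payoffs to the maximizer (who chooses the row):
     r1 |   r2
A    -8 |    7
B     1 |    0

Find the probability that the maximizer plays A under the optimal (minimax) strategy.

Row minima are -8 and 0, so the maximizer's maximin is 0; column maxima are 1 and 7, so the minimizer's minimax is 1. These differ, so the equilibrium is in mixed strategies.
Let the maximizer play A with probability p. The minimizer is indifferent when −8p + (1−p) = 7p, giving p = 1/16.

1/16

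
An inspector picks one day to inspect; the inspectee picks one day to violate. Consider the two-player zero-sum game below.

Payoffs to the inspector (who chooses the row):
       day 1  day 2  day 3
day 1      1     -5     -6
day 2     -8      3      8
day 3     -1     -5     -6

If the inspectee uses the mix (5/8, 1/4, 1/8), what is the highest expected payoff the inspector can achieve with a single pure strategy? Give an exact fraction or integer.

day 1: (1)·(5/8) + (-5)·(1/4) + (-6)·(1/8) = -11/8.
day 2: (-8)·(5/8) + (3)·(1/4) + (8)·(1/8) = -13/4.
day 3: (-1)·(5/8) + (-5)·(1/4) + (-6)·(1/8) = -21/8.
The best pure response is day 1 with expected payoff -11/8.

-11/8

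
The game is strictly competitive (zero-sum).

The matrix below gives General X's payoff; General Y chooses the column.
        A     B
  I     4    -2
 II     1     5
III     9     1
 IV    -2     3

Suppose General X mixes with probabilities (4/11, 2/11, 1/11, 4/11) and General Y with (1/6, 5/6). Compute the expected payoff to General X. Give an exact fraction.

47/33

Against (1/6, 5/6), each row's expected payoff is I: -1; II: 13/3; III: 7/3; IV: 13/6.
Taking the (4/11, 2/11, 1/11, 4/11)-weighted average: (4/11)·(-1) + (2/11)·(13/3) + (1/11)·(7/3) + (4/11)·(13/6) = 47/33.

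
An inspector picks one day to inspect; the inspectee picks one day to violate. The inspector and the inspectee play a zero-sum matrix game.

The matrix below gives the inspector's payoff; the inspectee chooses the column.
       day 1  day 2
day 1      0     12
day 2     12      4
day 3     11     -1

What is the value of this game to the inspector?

36/5

Row day 3 is strictly dominated by row day 2, so the inspector never plays it.
The remaining 2×2 game on (day 1, day 2) × (day 1, day 2) has no saddle point. Let the inspector play day 1 with probability p; indifference gives 12(1−p) = 12p + 4(1−p), so p = 2/5.
Similarly the inspectee's optimal q on day 1 is 2/5, and the value is 0·(2/5) + (12)·(3/5) = 36/5.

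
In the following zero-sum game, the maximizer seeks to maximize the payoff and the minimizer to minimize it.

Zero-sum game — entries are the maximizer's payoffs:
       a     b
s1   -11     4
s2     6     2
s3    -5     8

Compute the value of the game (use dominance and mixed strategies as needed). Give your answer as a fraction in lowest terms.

58/17

Row s1 is strictly dominated by row s3, so the maximizer never plays it.
The remaining 2×2 game on (s2, s3) × (a, b) has no saddle point. Let the maximizer play s2 with probability p; indifference gives 6p − 5(1−p) = 2p + 8(1−p), so p = 13/17.
Similarly the minimizer's optimal q on a is 6/17, and the value is 6·(6/17) + (2)·(11/17) = 58/17.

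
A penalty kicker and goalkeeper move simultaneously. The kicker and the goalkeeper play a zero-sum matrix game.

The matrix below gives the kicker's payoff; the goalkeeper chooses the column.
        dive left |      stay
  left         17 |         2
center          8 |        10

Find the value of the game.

154/17

Row minima are 2 and 8, so the kicker's maximin is 8; column maxima are 17 and 10, so the goalkeeper's minimax is 10. These differ, so the equilibrium is in mixed strategies.
Let the kicker play left with probability p. The goalkeeper is indifferent when 17p + 8(1−p) = 2p + 10(1−p), giving p = 2/17.
Let the goalkeeper play dive left with probability q. The kicker is indifferent when 17q + 2(1−q) = 8q + 10(1−q), giving q = 8/17.
The value is 17·(8/17) + (2)·(9/17) = 154/17.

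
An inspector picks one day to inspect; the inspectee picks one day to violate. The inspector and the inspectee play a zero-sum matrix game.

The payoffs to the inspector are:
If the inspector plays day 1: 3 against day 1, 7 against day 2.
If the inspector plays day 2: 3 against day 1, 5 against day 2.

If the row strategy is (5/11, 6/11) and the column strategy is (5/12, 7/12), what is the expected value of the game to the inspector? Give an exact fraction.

155/33

Against (5/12, 7/12), each row's expected payoff is day 1: 16/3; day 2: 25/6.
Taking the (5/11, 6/11)-weighted average: (5/11)·(16/3) + (6/11)·(25/6) = 155/33.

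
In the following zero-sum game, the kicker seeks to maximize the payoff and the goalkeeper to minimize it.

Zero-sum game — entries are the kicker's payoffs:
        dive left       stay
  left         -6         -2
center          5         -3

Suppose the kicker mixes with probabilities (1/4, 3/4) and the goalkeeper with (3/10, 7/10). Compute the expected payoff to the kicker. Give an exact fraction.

Against (3/10, 7/10), each row's expected payoff is left: -16/5; center: -3/5.
Taking the (1/4, 3/4)-weighted average: (1/4)·(-16/5) + (3/4)·(-3/5) = -5/4.

-5/4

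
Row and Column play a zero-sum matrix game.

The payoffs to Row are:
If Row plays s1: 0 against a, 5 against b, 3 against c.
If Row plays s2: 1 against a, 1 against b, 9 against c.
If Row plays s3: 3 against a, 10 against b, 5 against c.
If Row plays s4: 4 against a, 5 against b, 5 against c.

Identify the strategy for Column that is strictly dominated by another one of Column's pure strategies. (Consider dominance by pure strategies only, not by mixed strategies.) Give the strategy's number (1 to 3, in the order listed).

Column prefers columns that give Row less. Compare c with a: 0 < 3, 1 < 9, 3 < 5, 4 < 5.
So a strictly dominates c for Column; c is strictly dominated.

3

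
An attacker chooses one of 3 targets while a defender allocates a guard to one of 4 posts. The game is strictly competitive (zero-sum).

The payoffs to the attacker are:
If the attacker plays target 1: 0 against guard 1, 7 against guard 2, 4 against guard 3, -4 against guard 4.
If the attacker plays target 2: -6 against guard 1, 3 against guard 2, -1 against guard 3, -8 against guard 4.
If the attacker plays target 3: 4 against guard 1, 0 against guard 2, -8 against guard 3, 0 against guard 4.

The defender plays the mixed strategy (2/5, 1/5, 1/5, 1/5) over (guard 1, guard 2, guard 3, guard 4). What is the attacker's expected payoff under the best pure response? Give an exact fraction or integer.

target 1: (0)·(2/5) + (7)·(1/5) + (4)·(1/5) + (-4)·(1/5) = 7/5.
target 2: (-6)·(2/5) + (3)·(1/5) + (-1)·(1/5) + (-8)·(1/5) = -18/5.
target 3: (4)·(2/5) + (0)·(1/5) + (-8)·(1/5) + (0)·(1/5) = 0.
The best pure response is target 1 with expected payoff 7/5.

7/5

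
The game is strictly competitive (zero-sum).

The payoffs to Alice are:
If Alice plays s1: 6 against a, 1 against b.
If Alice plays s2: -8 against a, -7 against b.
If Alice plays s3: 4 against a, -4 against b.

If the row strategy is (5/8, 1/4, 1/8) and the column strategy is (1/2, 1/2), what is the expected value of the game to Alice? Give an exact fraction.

5/16

Against (1/2, 1/2), each row's expected payoff is s1: 7/2; s2: -15/2; s3: 0.
Taking the (5/8, 1/4, 1/8)-weighted average: (5/8)·(7/2) + (1/4)·(-15/2) + (1/8)·(0) = 5/16.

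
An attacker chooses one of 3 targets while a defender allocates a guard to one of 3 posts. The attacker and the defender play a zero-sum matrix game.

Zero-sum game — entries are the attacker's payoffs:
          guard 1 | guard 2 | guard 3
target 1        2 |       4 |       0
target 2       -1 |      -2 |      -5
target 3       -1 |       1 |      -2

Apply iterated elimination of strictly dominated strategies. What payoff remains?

0

Column guard 1 is strictly dominated by guard 3 for the defender (0<2, -5<-1, -2<-1); eliminate guard 1.
Row target 3 is strictly dominated by row target 1 (4>1, 0>-2); eliminate target 3.
Column guard 2 is strictly dominated by guard 3 for the defender (0<4, -5<-2); eliminate guard 2.
Row target 2 is strictly dominated by row target 1 (0>-5); eliminate target 2.
Only (target 1, guard 3) remains, with payoff 0.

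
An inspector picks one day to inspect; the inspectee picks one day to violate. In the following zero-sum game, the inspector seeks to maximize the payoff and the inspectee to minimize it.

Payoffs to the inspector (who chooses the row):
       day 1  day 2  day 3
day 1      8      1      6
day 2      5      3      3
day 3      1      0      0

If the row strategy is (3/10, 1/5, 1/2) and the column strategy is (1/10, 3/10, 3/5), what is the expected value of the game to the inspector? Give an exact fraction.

21/10

Against (1/10, 3/10, 3/5), each row's expected payoff is day 1: 47/10; day 2: 16/5; day 3: 1/10.
Taking the (3/10, 1/5, 1/2)-weighted average: (3/10)·(47/10) + (1/5)·(16/5) + (1/2)·(1/10) = 21/10.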